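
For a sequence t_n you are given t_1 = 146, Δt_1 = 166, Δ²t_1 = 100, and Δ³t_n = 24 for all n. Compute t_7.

Build the table forward from the leading diagonal:
Δ³: 24, 24, 24, 24, 24, 24, 24
Δ²: 100, 124, 148, 172, 196, 220, 244
Δ: 166, 266, 390, 538, 710, 906, 1126
t: 146, 312, 578, 968, 1506, 2216, 3122

3122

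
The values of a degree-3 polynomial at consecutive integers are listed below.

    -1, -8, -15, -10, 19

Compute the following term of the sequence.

84

Δ: -7 , -7 , 5 , 29
Δ²: 0 , 12 , 24
Δ³: 12 , 12
Third differences constant at 12.
24 + 12 = 36;  29 + 36 = 65;  19 + 65 = 84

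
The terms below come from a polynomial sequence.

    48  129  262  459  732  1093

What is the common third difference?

12

First differences: 81, 133, 197, 273, 361
Second differences: 52, 64, 76, 88
Third differences: 12, 12, 12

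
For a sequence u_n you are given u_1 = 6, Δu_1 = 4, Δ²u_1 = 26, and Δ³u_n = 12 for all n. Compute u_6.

Build the table forward from the leading diagonal:
Δ³: 12, 12, 12, 12, 12, 12
Δ²: 26, 38, 50, 62, 74, 86
Δ: 4, 30, 68, 118, 180, 254
u: 6, 10, 40, 108, 226, 406

406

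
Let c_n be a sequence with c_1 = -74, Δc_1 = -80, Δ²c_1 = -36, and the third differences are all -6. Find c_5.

Build the table forward from the leading diagonal:
D3: -6  -6  -6  -6  -6
D2: -36  -42  -48  -54  -60
D1: -80  -116  -158  -206  -260
c: -74  -154  -270  -428  -634

-634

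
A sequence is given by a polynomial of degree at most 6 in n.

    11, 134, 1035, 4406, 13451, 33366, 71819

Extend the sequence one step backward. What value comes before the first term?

6

First differences: 123  901  3371  9045  19915  38453
Second differences: 778  2470  5674  10870  18538
Third differences: 1692  3204  5196  7668
Fourth differences: 1512  1992  2472
Fifth differences: 480  480
The fifth differences are constant at 480.
Work back: 1512 − 480 = 1032;  1692 − 1032 = 660;  778 − 660 = 118;  123 − 118 = 5;  11 − 5 = 6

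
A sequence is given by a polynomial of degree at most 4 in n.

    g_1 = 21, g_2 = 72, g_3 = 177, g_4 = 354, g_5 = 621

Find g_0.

6

D1: 51, 105, 177, 267
D2: 54, 72, 90
D3: 18, 18
The third differences are constant at 18.
Work back: 54 − 18 = 36;  51 − 36 = 15;  21 − 15 = 6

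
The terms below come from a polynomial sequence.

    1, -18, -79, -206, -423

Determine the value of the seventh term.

-1223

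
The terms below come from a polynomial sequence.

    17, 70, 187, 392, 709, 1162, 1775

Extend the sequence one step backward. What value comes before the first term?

4

53  117  205  317  453  613
64  88  112  136  160
24  24  24  24
The third differences are constant at 24.
Work back: 64 − 24 = 40;  53 − 40 = 13;  17 − 13 = 4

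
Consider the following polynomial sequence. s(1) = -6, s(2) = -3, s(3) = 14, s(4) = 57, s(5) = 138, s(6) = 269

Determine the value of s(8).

3, 17, 43, 81, 131
14, 26, 38, 50
12, 12, 12
The third differences are constant (12).
50 + 12 = 62;  131 + 62 = 193;  269 + 193 = 462
62 + 12 = 74;  193 + 74 = 267;  462 + 267 = 729

729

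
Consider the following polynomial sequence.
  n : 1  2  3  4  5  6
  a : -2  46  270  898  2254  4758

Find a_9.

24798

48  224  628  1356  2504
176  404  728  1148
228  324  420
96  96
Constant fourth difference = 96, so extend:
420 + 96 = 516;  1148 + 516 = 1664;  2504 + 1664 = 4168;  4758 + 4168 = 8926
516 + 96 = 612;  1664 + 612 = 2276;  4168 + 2276 = 6444;  8926 + 6444 = 15370
612 + 96 = 708;  2276 + 708 = 2984;  6444 + 2984 = 9428;  15370 + 9428 = 24798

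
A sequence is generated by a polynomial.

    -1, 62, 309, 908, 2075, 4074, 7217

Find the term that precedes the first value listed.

63  247  599  1167  1999  3143
184  352  568  832  1144
168  216  264  312
48  48  48
The fourth differences are constant at 48.
Work back: 168 − 48 = 120;  184 − 120 = 64;  63 − 64 = -1;  -1 + 1 = 0

0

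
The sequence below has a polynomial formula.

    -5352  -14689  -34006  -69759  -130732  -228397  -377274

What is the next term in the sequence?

-595291

D1: -9337, -19317, -35753, -60973, -97665, -148877
D2: -9980, -16436, -25220, -36692, -51212
D3: -6456, -8784, -11472, -14520
D4: -2328, -2688, -3048
D5: -360, -360
Constant fifth difference = -360, so extend:
-3048 − 360 = -3408;  -14520 − 3408 = -17928;  -51212 − 17928 = -69140;  -148877 − 69140 = -218017;  -377274 − 218017 = -595291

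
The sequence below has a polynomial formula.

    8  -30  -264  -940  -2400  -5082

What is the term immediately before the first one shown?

0

First differences: -38, -234, -676, -1460, -2682
Second differences: -196, -442, -784, -1222
Third differences: -246, -342, -438
Fourth differences: -96, -96
The fourth differences are constant at -96.
Work back: -246 + 96 = -150;  -196 + 150 = -46;  -38 + 46 = 8;  8 − 8 = 0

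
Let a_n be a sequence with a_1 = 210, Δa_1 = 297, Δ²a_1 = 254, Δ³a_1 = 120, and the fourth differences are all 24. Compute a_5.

Build the table forward from the leading diagonal:
Fourth differences: 24, 24, 24, 24, 24
Third differences: 120, 144, 168, 192, 216
Second differences: 254, 374, 518, 686, 878
First differences: 297, 551, 925, 1443, 2129
a: 210, 507, 1058, 1983, 3426

3426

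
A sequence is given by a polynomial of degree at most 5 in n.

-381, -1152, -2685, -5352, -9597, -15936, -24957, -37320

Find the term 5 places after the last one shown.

-177405

D1: -771, -1533, -2667, -4245, -6339, -9021, -12363
D2: -762, -1134, -1578, -2094, -2682, -3342
D3: -372, -444, -516, -588, -660
D4: -72, -72, -72, -72
Fourth differences constant at -72.
-660 − 72 = -732;  -3342 − 732 = -4074;  -12363 − 4074 = -16437;  -37320 − 16437 = -53757
-732 − 72 = -804;  -4074 − 804 = -4878;  -16437 − 4878 = -21315;  -53757 − 21315 = -75072
-804 − 72 = -876;  -4878 − 876 = -5754;  -21315 − 5754 = -27069;  -75072 − 27069 = -102141
-876 − 72 = -948;  -5754 − 948 = -6702;  -27069 − 6702 = -33771;  -102141 − 33771 = -135912
-948 − 72 = -1020;  -6702 − 1020 = -7722;  -33771 − 7722 = -41493;  -135912 − 41493 = -177405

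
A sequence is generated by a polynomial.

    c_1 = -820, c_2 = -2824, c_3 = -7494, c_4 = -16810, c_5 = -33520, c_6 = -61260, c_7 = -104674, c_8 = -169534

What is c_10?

-393040

Δ: -2004  -4670  -9316  -16710  -27740  -43414  -64860
Δ²: -2666  -4646  -7394  -11030  -15674  -21446
Δ³: -1980  -2748  -3636  -4644  -5772
Δ⁴: -768  -888  -1008  -1128
Δ⁵: -120  -120  -120
Constant fifth difference = -120, so extend:
-1128 − 120 = -1248;  -5772 − 1248 = -7020;  -21446 − 7020 = -28466;  -64860 − 28466 = -93326;  -169534 − 93326 = -262860
-1248 − 120 = -1368;  -7020 − 1368 = -8388;  -28466 − 8388 = -36854;  -93326 − 36854 = -130180;  -262860 − 130180 = -393040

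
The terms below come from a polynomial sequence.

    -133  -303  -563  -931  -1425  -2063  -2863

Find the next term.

-3843

First differences: -170 , -260 , -368 , -494 , -638 , -800
Second differences: -90 , -108 , -126 , -144 , -162
Third differences: -18 , -18 , -18 , -18
The third differences are constant (-18).
-162 − 18 = -180;  -800 − 180 = -980;  -2863 − 980 = -3843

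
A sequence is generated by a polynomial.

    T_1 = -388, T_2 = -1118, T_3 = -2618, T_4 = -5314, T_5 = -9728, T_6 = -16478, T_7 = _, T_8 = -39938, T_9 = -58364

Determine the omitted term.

-26278

Using the first 6 terms:
D1: -730  -1500  -2696  -4414  -6750
D2: -770  -1196  -1718  -2336
D3: -426  -522  -618
D4: -96  -96
Constant fourth difference = -96.
Extend forward: -618 − 96 = -714;  -2336 − 714 = -3050;  -6750 − 3050 = -9800;  -16478 − 9800 = -26278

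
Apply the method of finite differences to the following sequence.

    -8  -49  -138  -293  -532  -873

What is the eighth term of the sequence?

-1933

First differences: -41  -89  -155  -239  -341
Second differences: -48  -66  -84  -102
Third differences: -18  -18  -18
Constant third difference = -18, so extend:
-102 − 18 = -120;  -341 − 120 = -461;  -873 − 461 = -1334
-120 − 18 = -138;  -461 − 138 = -599;  -1334 − 599 = -1933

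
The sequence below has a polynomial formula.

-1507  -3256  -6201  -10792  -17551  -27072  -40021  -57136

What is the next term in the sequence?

-79227

First differences: -1749, -2945, -4591, -6759, -9521, -12949, -17115
Second differences: -1196, -1646, -2168, -2762, -3428, -4166
Third differences: -450, -522, -594, -666, -738
Fourth differences: -72, -72, -72, -72
Fourth differences constant at -72.
-738 − 72 = -810;  -4166 − 810 = -4976;  -17115 − 4976 = -22091;  -57136 − 22091 = -79227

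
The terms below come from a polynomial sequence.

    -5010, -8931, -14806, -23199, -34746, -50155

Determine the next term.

First differences: -3921, -5875, -8393, -11547, -15409
Second differences: -1954, -2518, -3154, -3862
Third differences: -564, -636, -708
Fourth differences: -72, -72
The fourth differences are constant (-72).
-708 − 72 = -780;  -3862 − 780 = -4642;  -15409 − 4642 = -20051;  -50155 − 20051 = -70206

-70206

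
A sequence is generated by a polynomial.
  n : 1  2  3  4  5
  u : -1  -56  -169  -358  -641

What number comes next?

D1: -55  -113  -189  -283
D2: -58  -76  -94
D3: -18  -18
Constant third difference = -18, so extend:
-94 − 18 = -112;  -283 − 112 = -395;  -641 − 395 = -1036

-1036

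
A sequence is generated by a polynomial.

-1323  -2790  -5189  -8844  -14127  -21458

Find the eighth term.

-44184

First differences: -1467 , -2399 , -3655 , -5283 , -7331
Second differences: -932 , -1256 , -1628 , -2048
Third differences: -324 , -372 , -420
Fourth differences: -48 , -48
Constant fourth difference = -48, so extend:
-420 − 48 = -468;  -2048 − 468 = -2516;  -7331 − 2516 = -9847;  -21458 − 9847 = -31305
-468 − 48 = -516;  -2516 − 516 = -3032;  -9847 − 3032 = -12879;  -31305 − 12879 = -44184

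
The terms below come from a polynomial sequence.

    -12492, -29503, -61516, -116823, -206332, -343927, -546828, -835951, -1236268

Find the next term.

D1: -17011 , -32013 , -55307 , -89509 , -137595 , -202901 , -289123 , -400317
D2: -15002 , -23294 , -34202 , -48086 , -65306 , -86222 , -111194
D3: -8292 , -10908 , -13884 , -17220 , -20916 , -24972
D4: -2616 , -2976 , -3336 , -3696 , -4056
D5: -360 , -360 , -360 , -360
The fifth differences are constant (-360).
-4056 − 360 = -4416;  -24972 − 4416 = -29388;  -111194 − 29388 = -140582;  -400317 − 140582 = -540899;  -1236268 − 540899 = -1777167

-1777167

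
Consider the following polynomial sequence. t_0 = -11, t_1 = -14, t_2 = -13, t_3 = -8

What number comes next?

Δ: -3  1  5
Δ²: 4  4
Second differences constant at 4.
5 + 4 = 9;  -8 + 9 = 1

1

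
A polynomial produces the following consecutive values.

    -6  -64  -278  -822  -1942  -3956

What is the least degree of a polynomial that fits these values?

First differences: -58, -214, -544, -1120, -2014
Second differences: -156, -330, -576, -894
Third differences: -174, -246, -318
Fourth differences: -72, -72
The fourth differences are constant, so the polynomial has degree 4.

4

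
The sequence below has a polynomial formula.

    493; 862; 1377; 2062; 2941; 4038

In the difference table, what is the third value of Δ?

D1: 369, 515, 685, 879, 1097
D2: 146, 170, 194, 218
D3: 24, 24, 24

685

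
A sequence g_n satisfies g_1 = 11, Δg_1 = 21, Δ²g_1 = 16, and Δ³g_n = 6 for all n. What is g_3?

69

Build the table forward from the leading diagonal:
D3: 6  6  6
D2: 16  22  28
D1: 21  37  59
g: 11  32  69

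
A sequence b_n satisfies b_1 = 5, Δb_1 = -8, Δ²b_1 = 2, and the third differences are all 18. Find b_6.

Build the table forward from the leading diagonal:
D3: 18  18  18  18  18  18
D2: 2  20  38  56  74  92
D1: -8  -6  14  52  108  182
b: 5  -3  -9  5  57  165

165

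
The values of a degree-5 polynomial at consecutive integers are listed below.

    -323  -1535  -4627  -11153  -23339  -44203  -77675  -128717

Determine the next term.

-203443

D1: -1212 , -3092 , -6526 , -12186 , -20864 , -33472 , -51042
D2: -1880 , -3434 , -5660 , -8678 , -12608 , -17570
D3: -1554 , -2226 , -3018 , -3930 , -4962
D4: -672 , -792 , -912 , -1032
D5: -120 , -120 , -120
Fifth differences constant at -120.
-1032 − 120 = -1152;  -4962 − 1152 = -6114;  -17570 − 6114 = -23684;  -51042 − 23684 = -74726;  -128717 − 74726 = -203443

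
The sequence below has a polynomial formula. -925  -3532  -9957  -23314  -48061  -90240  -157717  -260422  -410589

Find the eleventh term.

-915205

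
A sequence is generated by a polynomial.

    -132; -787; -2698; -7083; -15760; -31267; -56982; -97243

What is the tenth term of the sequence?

-244275

-655 , -1911 , -4385 , -8677 , -15507 , -25715 , -40261
-1256 , -2474 , -4292 , -6830 , -10208 , -14546
-1218 , -1818 , -2538 , -3378 , -4338
-600 , -720 , -840 , -960
-120 , -120 , -120
Constant fifth difference = -120, so extend:
-960 − 120 = -1080;  -4338 − 1080 = -5418;  -14546 − 5418 = -19964;  -40261 − 19964 = -60225;  -97243 − 60225 = -157468
-1080 − 120 = -1200;  -5418 − 1200 = -6618;  -19964 − 6618 = -26582;  -60225 − 26582 = -86807;  -157468 − 86807 = -244275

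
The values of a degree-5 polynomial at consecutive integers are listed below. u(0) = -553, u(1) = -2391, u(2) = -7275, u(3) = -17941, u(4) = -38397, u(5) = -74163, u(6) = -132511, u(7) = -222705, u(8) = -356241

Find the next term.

-547087

D1: -1838, -4884, -10666, -20456, -35766, -58348, -90194, -133536
D2: -3046, -5782, -9790, -15310, -22582, -31846, -43342
D3: -2736, -4008, -5520, -7272, -9264, -11496
D4: -1272, -1512, -1752, -1992, -2232
D5: -240, -240, -240, -240
Fifth differences constant at -240.
-2232 − 240 = -2472;  -11496 − 2472 = -13968;  -43342 − 13968 = -57310;  -133536 − 57310 = -190846;  -356241 − 190846 = -547087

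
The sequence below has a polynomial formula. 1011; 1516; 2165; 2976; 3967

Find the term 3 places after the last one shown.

First differences: 505  649  811  991
Second differences: 144  162  180
Third differences: 18  18
The third differences are constant (18).
180 + 18 = 198;  991 + 198 = 1189;  3967 + 1189 = 5156
198 + 18 = 216;  1189 + 216 = 1405;  5156 + 1405 = 6561
216 + 18 = 234;  1405 + 234 = 1639;  6561 + 1639 = 8200

8200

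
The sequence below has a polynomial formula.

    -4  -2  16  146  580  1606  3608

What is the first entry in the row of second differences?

16

Δ: 2, 18, 130, 434, 1026, 2002
Δ²: 16, 112, 304, 592, 976
Δ³: 96, 192, 288, 384
Δ⁴: 96, 96, 96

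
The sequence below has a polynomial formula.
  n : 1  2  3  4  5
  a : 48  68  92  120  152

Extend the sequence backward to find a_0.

20, 24, 28, 32
4, 4, 4
The second differences are constant at 4.
Work back: 20 − 4 = 16;  48 − 16 = 32

32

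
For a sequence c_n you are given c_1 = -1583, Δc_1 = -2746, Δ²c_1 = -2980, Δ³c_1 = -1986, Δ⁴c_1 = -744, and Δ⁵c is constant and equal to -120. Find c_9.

-277007

Build the table forward from the leading diagonal:
D5: -120, -120, -120, -120, -120, -120, -120, -120, -120
D4: -744, -864, -984, -1104, -1224, -1344, -1464, -1584, -1704
D3: -1986, -2730, -3594, -4578, -5682, -6906, -8250, -9714, -11298
D2: -2980, -4966, -7696, -11290, -15868, -21550, -28456, -36706, -46420
D1: -2746, -5726, -10692, -18388, -29678, -45546, -67096, -95552, -132258
c: -1583, -4329, -10055, -20747, -39135, -68813, -114359, -181455, -277007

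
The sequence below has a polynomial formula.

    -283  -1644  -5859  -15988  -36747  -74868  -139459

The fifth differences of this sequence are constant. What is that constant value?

D1: -1361, -4215, -10129, -20759, -38121, -64591
D2: -2854, -5914, -10630, -17362, -26470
D3: -3060, -4716, -6732, -9108
D4: -1656, -2016, -2376
D5: -360, -360

-360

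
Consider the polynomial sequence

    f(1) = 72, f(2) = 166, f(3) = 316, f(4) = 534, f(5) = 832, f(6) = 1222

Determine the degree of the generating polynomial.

3

Δ: 94, 150, 218, 298, 390
Δ²: 56, 68, 80, 92
Δ³: 12, 12, 12
The third differences are constant, so the polynomial has degree 3.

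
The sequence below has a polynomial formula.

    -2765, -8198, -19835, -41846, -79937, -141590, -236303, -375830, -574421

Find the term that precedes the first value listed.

-662

D1: -5433  -11637  -22011  -38091  -61653  -94713  -139527  -198591
D2: -6204  -10374  -16080  -23562  -33060  -44814  -59064
D3: -4170  -5706  -7482  -9498  -11754  -14250
D4: -1536  -1776  -2016  -2256  -2496
D5: -240  -240  -240  -240
The fifth differences are constant at -240.
Work back: -1536 + 240 = -1296;  -4170 + 1296 = -2874;  -6204 + 2874 = -3330;  -5433 + 3330 = -2103;  -2765 + 2103 = -662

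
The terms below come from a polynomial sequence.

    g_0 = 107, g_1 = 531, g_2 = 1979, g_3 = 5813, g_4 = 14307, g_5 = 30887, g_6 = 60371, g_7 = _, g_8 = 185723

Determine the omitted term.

109209

Using the first 7 terms:
Δ: 424  1448  3834  8494  16580  29484
Δ²: 1024  2386  4660  8086  12904
Δ³: 1362  2274  3426  4818
Δ⁴: 912  1152  1392
Δ⁵: 240  240
Constant fifth difference = 240.
Extend forward: 1392 + 240 = 1632;  4818 + 1632 = 6450;  12904 + 6450 = 19354;  29484 + 19354 = 48838;  60371 + 48838 = 109209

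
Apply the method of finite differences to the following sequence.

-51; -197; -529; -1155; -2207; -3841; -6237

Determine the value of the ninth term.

-14155

Δ: -146 , -332 , -626 , -1052 , -1634 , -2396
Δ²: -186 , -294 , -426 , -582 , -762
Δ³: -108 , -132 , -156 , -180
Δ⁴: -24 , -24 , -24
The fourth differences are constant (-24).
-180 − 24 = -204;  -762 − 204 = -966;  -2396 − 966 = -3362;  -6237 − 3362 = -9599
-204 − 24 = -228;  -966 − 228 = -1194;  -3362 − 1194 = -4556;  -9599 − 4556 = -14155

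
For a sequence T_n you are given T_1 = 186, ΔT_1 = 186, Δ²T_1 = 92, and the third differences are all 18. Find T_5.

Build the table forward from the leading diagonal:
D3: 18  18  18  18  18
D2: 92  110  128  146  164
D1: 186  278  388  516  662
T: 186  372  650  1038  1554

1554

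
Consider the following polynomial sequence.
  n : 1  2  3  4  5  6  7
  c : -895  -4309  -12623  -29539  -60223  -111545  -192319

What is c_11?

-1067695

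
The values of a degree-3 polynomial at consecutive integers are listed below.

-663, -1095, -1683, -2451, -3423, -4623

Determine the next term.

-6075

-432, -588, -768, -972, -1200
-156, -180, -204, -228
-24, -24, -24
Third differences constant at -24.
-228 − 24 = -252;  -1200 − 252 = -1452;  -4623 − 1452 = -6075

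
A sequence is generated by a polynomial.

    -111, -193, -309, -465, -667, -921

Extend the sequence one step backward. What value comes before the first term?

-57

First differences: -82, -116, -156, -202, -254
Second differences: -34, -40, -46, -52
Third differences: -6, -6, -6
The third differences are constant at -6.
Work back: -34 + 6 = -28;  -82 + 28 = -54;  -111 + 54 = -57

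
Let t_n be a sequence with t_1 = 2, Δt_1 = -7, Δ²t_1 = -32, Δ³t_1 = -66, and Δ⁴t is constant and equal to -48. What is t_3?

-44

Build the table forward from the leading diagonal:
Fourth differences: -48  -48  -48
Third differences: -66  -114  -162
Second differences: -32  -98  -212
First differences: -7  -39  -137
t: 2  -5  -44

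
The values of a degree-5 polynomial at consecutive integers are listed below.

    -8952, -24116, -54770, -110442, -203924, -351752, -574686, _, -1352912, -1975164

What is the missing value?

Using the first 7 terms:
First differences: -15164  -30654  -55672  -93482  -147828  -222934
Second differences: -15490  -25018  -37810  -54346  -75106
Third differences: -9528  -12792  -16536  -20760
Fourth differences: -3264  -3744  -4224
Fifth differences: -480  -480
Constant fifth difference = -480.
Extend forward: -4224 − 480 = -4704;  -20760 − 4704 = -25464;  -75106 − 25464 = -100570;  -222934 − 100570 = -323504;  -574686 − 323504 = -898190

-898190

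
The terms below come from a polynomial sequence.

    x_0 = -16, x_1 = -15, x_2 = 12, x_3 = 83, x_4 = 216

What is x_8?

D1: 1 , 27 , 71 , 133
D2: 26 , 44 , 62
D3: 18 , 18
The third differences are constant (18).
62 + 18 = 80;  133 + 80 = 213;  216 + 213 = 429
80 + 18 = 98;  213 + 98 = 311;  429 + 311 = 740
98 + 18 = 116;  311 + 116 = 427;  740 + 427 = 1167
116 + 18 = 134;  427 + 134 = 561;  1167 + 561 = 1728

1728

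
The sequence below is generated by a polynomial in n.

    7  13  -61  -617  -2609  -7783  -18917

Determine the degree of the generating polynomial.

5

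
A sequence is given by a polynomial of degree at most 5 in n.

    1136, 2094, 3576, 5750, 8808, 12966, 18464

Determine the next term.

958 , 1482 , 2174 , 3058 , 4158 , 5498
524 , 692 , 884 , 1100 , 1340
168 , 192 , 216 , 240
24 , 24 , 24
Fourth differences constant at 24.
240 + 24 = 264;  1340 + 264 = 1604;  5498 + 1604 = 7102;  18464 + 7102 = 25566

25566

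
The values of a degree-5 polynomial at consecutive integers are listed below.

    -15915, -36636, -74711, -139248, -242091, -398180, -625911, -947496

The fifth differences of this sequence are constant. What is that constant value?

-360

Δ: -20721, -38075, -64537, -102843, -156089, -227731, -321585
Δ²: -17354, -26462, -38306, -53246, -71642, -93854
Δ³: -9108, -11844, -14940, -18396, -22212
Δ⁴: -2736, -3096, -3456, -3816
Δ⁵: -360, -360, -360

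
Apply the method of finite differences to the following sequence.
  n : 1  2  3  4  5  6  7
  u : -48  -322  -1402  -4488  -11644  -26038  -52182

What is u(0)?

-274, -1080, -3086, -7156, -14394, -26144
-806, -2006, -4070, -7238, -11750
-1200, -2064, -3168, -4512
-864, -1104, -1344
-240, -240
The fifth differences are constant at -240.
Work back: -864 + 240 = -624;  -1200 + 624 = -576;  -806 + 576 = -230;  -274 + 230 = -44;  -48 + 44 = -4

-4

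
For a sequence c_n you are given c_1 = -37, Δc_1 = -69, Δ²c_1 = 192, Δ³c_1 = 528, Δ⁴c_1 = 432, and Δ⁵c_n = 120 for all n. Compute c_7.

Build the table forward from the leading diagonal:
Fifth differences: 120  120  120  120  120  120  120
Fourth differences: 432  552  672  792  912  1032  1152
Third differences: 528  960  1512  2184  2976  3888  4920
Second differences: 192  720  1680  3192  5376  8352  12240
First differences: -69  123  843  2523  5715  11091  19443
c: -37  -106  17  860  3383  9098  20189

20189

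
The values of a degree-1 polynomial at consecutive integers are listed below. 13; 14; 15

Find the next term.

16

First differences: 1, 1
The first differences are constant (1).
15 + 1 = 16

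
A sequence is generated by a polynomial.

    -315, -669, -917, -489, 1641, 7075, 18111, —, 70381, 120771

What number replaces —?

Using the first 7 terms:
Δ: -354  -248  428  2130  5434  11036
Δ²: 106  676  1702  3304  5602
Δ³: 570  1026  1602  2298
Δ⁴: 456  576  696
Δ⁵: 120  120
Constant fifth difference = 120.
Extend forward: 696 + 120 = 816;  2298 + 816 = 3114;  5602 + 3114 = 8716;  11036 + 8716 = 19752;  18111 + 19752 = 37863

37863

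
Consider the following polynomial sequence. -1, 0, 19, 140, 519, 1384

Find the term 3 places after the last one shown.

10255

D1: 1  19  121  379  865
D2: 18  102  258  486
D3: 84  156  228
D4: 72  72
Fourth differences constant at 72.
228 + 72 = 300;  486 + 300 = 786;  865 + 786 = 1651;  1384 + 1651 = 3035
300 + 72 = 372;  786 + 372 = 1158;  1651 + 1158 = 2809;  3035 + 2809 = 5844
372 + 72 = 444;  1158 + 444 = 1602;  2809 + 1602 = 4411;  5844 + 4411 = 10255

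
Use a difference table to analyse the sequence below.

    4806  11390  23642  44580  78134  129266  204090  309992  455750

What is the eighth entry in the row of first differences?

145758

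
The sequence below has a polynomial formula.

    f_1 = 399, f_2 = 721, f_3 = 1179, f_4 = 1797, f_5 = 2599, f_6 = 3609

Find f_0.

189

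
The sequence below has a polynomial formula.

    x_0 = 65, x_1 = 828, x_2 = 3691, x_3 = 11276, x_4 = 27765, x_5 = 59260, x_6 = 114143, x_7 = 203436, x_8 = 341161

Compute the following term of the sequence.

544700

763, 2863, 7585, 16489, 31495, 54883, 89293, 137725
2100, 4722, 8904, 15006, 23388, 34410, 48432
2622, 4182, 6102, 8382, 11022, 14022
1560, 1920, 2280, 2640, 3000
360, 360, 360, 360
Constant fifth difference = 360, so extend:
3000 + 360 = 3360;  14022 + 3360 = 17382;  48432 + 17382 = 65814;  137725 + 65814 = 203539;  341161 + 203539 = 544700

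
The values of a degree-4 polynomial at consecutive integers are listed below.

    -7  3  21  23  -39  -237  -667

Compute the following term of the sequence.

10 , 18 , 2 , -62 , -198 , -430
8 , -16 , -64 , -136 , -232
-24 , -48 , -72 , -96
-24 , -24 , -24
Constant fourth difference = -24, so extend:
-96 − 24 = -120;  -232 − 120 = -352;  -430 − 352 = -782;  -667 − 782 = -1449

-1449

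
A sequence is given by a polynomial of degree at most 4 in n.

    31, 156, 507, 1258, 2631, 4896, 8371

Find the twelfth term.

125  351  751  1373  2265  3475
226  400  622  892  1210
174  222  270  318
48  48  48
The fourth differences are constant (48).
318 + 48 = 366;  1210 + 366 = 1576;  3475 + 1576 = 5051;  8371 + 5051 = 13422
366 + 48 = 414;  1576 + 414 = 1990;  5051 + 1990 = 7041;  13422 + 7041 = 20463
414 + 48 = 462;  1990 + 462 = 2452;  7041 + 2452 = 9493;  20463 + 9493 = 29956
462 + 48 = 510;  2452 + 510 = 2962;  9493 + 2962 = 12455;  29956 + 12455 = 42411
510 + 48 = 558;  2962 + 558 = 3520;  12455 + 3520 = 15975;  42411 + 15975 = 58386

58386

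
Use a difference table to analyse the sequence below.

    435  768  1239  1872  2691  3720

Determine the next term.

4983

333, 471, 633, 819, 1029
138, 162, 186, 210
24, 24, 24
Constant third difference = 24, so extend:
210 + 24 = 234;  1029 + 234 = 1263;  3720 + 1263 = 4983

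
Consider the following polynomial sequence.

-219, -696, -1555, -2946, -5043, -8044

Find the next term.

Δ: -477  -859  -1391  -2097  -3001
Δ²: -382  -532  -706  -904
Δ³: -150  -174  -198
Δ⁴: -24  -24
Constant fourth difference = -24, so extend:
-198 − 24 = -222;  -904 − 222 = -1126;  -3001 − 1126 = -4127;  -8044 − 4127 = -12171

-12171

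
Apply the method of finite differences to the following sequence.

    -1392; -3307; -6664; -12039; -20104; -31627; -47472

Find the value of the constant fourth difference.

First differences: -1915, -3357, -5375, -8065, -11523, -15845
Second differences: -1442, -2018, -2690, -3458, -4322
Third differences: -576, -672, -768, -864
Fourth differences: -96, -96, -96

-96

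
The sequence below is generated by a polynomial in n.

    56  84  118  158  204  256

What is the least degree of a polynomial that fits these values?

D1: 28, 34, 40, 46, 52
D2: 6, 6, 6, 6
The second differences are constant, so the polynomial has degree 2.

2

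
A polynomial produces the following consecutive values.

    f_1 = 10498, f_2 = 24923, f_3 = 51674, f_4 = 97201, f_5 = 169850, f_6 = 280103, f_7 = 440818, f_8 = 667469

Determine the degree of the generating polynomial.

14425, 26751, 45527, 72649, 110253, 160715, 226651
12326, 18776, 27122, 37604, 50462, 65936
6450, 8346, 10482, 12858, 15474
1896, 2136, 2376, 2616
240, 240, 240
The fifth differences are constant, so the polynomial has degree 5.

5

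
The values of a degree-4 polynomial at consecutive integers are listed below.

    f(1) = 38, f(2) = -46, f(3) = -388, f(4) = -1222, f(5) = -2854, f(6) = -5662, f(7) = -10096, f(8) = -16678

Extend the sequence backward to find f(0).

Δ: -84  -342  -834  -1632  -2808  -4434  -6582
Δ²: -258  -492  -798  -1176  -1626  -2148
Δ³: -234  -306  -378  -450  -522
Δ⁴: -72  -72  -72  -72
The fourth differences are constant at -72.
Work back: -234 + 72 = -162;  -258 + 162 = -96;  -84 + 96 = 12;  38 − 12 = 26

26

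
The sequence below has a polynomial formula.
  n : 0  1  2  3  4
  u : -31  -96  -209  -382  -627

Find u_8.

-2567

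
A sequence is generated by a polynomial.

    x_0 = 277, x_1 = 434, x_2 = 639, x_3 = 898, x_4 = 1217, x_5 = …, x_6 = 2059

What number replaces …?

1602

Using the first 5 terms:
First differences: 157  205  259  319
Second differences: 48  54  60
Third differences: 6  6
Constant third difference = 6.
Extend forward: 60 + 6 = 66;  319 + 66 = 385;  1217 + 385 = 1602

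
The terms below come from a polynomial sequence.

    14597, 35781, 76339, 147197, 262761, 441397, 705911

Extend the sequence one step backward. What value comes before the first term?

Δ: 21184  40558  70858  115564  178636  264514
Δ²: 19374  30300  44706  63072  85878
Δ³: 10926  14406  18366  22806
Δ⁴: 3480  3960  4440
Δ⁵: 480  480
The fifth differences are constant at 480.
Work back: 3480 − 480 = 3000;  10926 − 3000 = 7926;  19374 − 7926 = 11448;  21184 − 11448 = 9736;  14597 − 9736 = 4861

4861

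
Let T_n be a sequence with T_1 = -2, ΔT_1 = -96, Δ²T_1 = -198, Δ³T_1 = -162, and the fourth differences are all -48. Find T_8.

Build the table forward from the leading diagonal:
Δ⁴: -48  -48  -48  -48  -48  -48  -48  -48
Δ³: -162  -210  -258  -306  -354  -402  -450  -498
Δ²: -198  -360  -570  -828  -1134  -1488  -1890  -2340
Δ: -96  -294  -654  -1224  -2052  -3186  -4674  -6564
T: -2  -98  -392  -1046  -2270  -4322  -7508  -12182

-12182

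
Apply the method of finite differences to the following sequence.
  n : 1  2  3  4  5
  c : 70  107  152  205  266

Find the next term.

335

D1: 37, 45, 53, 61
D2: 8, 8, 8
Constant second difference = 8, so extend:
61 + 8 = 69;  266 + 69 = 335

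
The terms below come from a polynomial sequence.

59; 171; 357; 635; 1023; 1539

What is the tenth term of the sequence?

D1: 112 , 186 , 278 , 388 , 516
D2: 74 , 92 , 110 , 128
D3: 18 , 18 , 18
The third differences are constant (18).
128 + 18 = 146;  516 + 146 = 662;  1539 + 662 = 2201
146 + 18 = 164;  662 + 164 = 826;  2201 + 826 = 3027
164 + 18 = 182;  826 + 182 = 1008;  3027 + 1008 = 4035
182 + 18 = 200;  1008 + 200 = 1208;  4035 + 1208 = 5243

5243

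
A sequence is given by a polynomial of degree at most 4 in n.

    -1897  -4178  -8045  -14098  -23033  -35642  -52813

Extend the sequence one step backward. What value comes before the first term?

-698

First differences: -2281  -3867  -6053  -8935  -12609  -17171
Second differences: -1586  -2186  -2882  -3674  -4562
Third differences: -600  -696  -792  -888
Fourth differences: -96  -96  -96
The fourth differences are constant at -96.
Work back: -600 + 96 = -504;  -1586 + 504 = -1082;  -2281 + 1082 = -1199;  -1897 + 1199 = -698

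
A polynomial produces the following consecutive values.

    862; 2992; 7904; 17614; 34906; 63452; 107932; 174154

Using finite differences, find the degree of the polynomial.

5

D1: 2130, 4912, 9710, 17292, 28546, 44480, 66222
D2: 2782, 4798, 7582, 11254, 15934, 21742
D3: 2016, 2784, 3672, 4680, 5808
D4: 768, 888, 1008, 1128
D5: 120, 120, 120
The fifth differences are constant, so the polynomial has degree 5.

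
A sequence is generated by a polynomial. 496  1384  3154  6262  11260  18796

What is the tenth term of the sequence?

90640

888 , 1770 , 3108 , 4998 , 7536
882 , 1338 , 1890 , 2538
456 , 552 , 648
96 , 96
Fourth differences constant at 96.
648 + 96 = 744;  2538 + 744 = 3282;  7536 + 3282 = 10818;  18796 + 10818 = 29614
744 + 96 = 840;  3282 + 840 = 4122;  10818 + 4122 = 14940;  29614 + 14940 = 44554
840 + 96 = 936;  4122 + 936 = 5058;  14940 + 5058 = 19998;  44554 + 19998 = 64552
936 + 96 = 1032;  5058 + 1032 = 6090;  19998 + 6090 = 26088;  64552 + 26088 = 90640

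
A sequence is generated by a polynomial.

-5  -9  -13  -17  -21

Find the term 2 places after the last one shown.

First differences: -4 , -4 , -4 , -4
First differences constant at -4.
-21 − 4 = -25
-25 − 4 = -29

-29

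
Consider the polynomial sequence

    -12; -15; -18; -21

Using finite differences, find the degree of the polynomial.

1

Δ: -3, -3, -3
The first differences are constant, so the polynomial has degree 1.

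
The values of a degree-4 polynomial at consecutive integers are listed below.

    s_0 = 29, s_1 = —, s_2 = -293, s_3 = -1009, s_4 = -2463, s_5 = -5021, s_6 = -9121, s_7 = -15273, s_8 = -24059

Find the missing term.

Using the last 7 terms:
First differences: -716, -1454, -2558, -4100, -6152, -8786
Second differences: -738, -1104, -1542, -2052, -2634
Third differences: -366, -438, -510, -582
Fourth differences: -72, -72, -72
Constant fourth difference = -72.
Extend backward: -366 + 72 = -294;  -738 + 294 = -444;  -716 + 444 = -272;  -293 + 272 = -21

-21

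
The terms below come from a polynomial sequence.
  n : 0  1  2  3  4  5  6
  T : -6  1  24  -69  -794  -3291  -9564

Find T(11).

-258429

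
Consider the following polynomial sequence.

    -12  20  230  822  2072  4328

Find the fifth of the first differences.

2256

Δ: 32, 210, 592, 1250, 2256
Δ²: 178, 382, 658, 1006
Δ³: 204, 276, 348
Δ⁴: 72, 72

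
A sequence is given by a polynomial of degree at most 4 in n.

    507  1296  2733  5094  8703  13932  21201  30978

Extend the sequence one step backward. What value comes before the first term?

138

Δ: 789, 1437, 2361, 3609, 5229, 7269, 9777
Δ²: 648, 924, 1248, 1620, 2040, 2508
Δ³: 276, 324, 372, 420, 468
Δ⁴: 48, 48, 48, 48
The fourth differences are constant at 48.
Work back: 276 − 48 = 228;  648 − 228 = 420;  789 − 420 = 369;  507 − 369 = 138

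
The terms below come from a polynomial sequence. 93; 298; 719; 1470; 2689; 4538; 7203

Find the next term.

First differences: 205, 421, 751, 1219, 1849, 2665
Second differences: 216, 330, 468, 630, 816
Third differences: 114, 138, 162, 186
Fourth differences: 24, 24, 24
The fourth differences are constant (24).
186 + 24 = 210;  816 + 210 = 1026;  2665 + 1026 = 3691;  7203 + 3691 = 10894

10894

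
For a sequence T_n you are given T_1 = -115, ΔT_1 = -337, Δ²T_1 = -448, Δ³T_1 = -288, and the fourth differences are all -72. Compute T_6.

-9520

Build the table forward from the leading diagonal:
Fourth differences: -72, -72, -72, -72, -72, -72
Third differences: -288, -360, -432, -504, -576, -648
Second differences: -448, -736, -1096, -1528, -2032, -2608
First differences: -337, -785, -1521, -2617, -4145, -6177
T: -115, -452, -1237, -2758, -5375, -9520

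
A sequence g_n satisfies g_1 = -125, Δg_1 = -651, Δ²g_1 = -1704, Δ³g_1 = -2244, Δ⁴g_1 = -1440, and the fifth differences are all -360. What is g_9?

Build the table forward from the leading diagonal:
Δ⁵: -360  -360  -360  -360  -360  -360  -360  -360  -360
Δ⁴: -1440  -1800  -2160  -2520  -2880  -3240  -3600  -3960  -4320
Δ³: -2244  -3684  -5484  -7644  -10164  -13044  -16284  -19884  -23844
Δ²: -1704  -3948  -7632  -13116  -20760  -30924  -43968  -60252  -80136
Δ: -651  -2355  -6303  -13935  -27051  -47811  -78735  -122703  -182955
g: -125  -776  -3131  -9434  -23369  -50420  -98231  -176966  -299669

-299669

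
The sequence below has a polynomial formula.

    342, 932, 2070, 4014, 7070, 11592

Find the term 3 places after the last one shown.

Δ: 590, 1138, 1944, 3056, 4522
Δ²: 548, 806, 1112, 1466
Δ³: 258, 306, 354
Δ⁴: 48, 48
The fourth differences are constant (48).
354 + 48 = 402;  1466 + 402 = 1868;  4522 + 1868 = 6390;  11592 + 6390 = 17982
402 + 48 = 450;  1868 + 450 = 2318;  6390 + 2318 = 8708;  17982 + 8708 = 26690
450 + 48 = 498;  2318 + 498 = 2816;  8708 + 2816 = 11524;  26690 + 11524 = 38214

38214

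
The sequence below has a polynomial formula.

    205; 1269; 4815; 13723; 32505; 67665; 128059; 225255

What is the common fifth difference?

D1: 1064, 3546, 8908, 18782, 35160, 60394, 97196
D2: 2482, 5362, 9874, 16378, 25234, 36802
D3: 2880, 4512, 6504, 8856, 11568
D4: 1632, 1992, 2352, 2712
D5: 360, 360, 360

360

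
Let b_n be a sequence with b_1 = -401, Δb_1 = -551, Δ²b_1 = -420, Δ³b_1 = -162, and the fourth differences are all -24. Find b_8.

Build the table forward from the leading diagonal:
Δ⁴: -24, -24, -24, -24, -24, -24, -24, -24
Δ³: -162, -186, -210, -234, -258, -282, -306, -330
Δ²: -420, -582, -768, -978, -1212, -1470, -1752, -2058
Δ: -551, -971, -1553, -2321, -3299, -4511, -5981, -7733
b: -401, -952, -1923, -3476, -5797, -9096, -13607, -19588

-19588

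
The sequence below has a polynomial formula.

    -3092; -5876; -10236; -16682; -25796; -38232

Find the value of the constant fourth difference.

Δ: -2784, -4360, -6446, -9114, -12436
Δ²: -1576, -2086, -2668, -3322
Δ³: -510, -582, -654
Δ⁴: -72, -72

-72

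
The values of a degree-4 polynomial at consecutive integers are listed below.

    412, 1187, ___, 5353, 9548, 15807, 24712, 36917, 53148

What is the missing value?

Using the last 6 terms:
4195  6259  8905  12205  16231
2064  2646  3300  4026
582  654  726
72  72
Constant fourth difference = 72.
Extend backward: 582 − 72 = 510;  2064 − 510 = 1554;  4195 − 1554 = 2641;  5353 − 2641 = 2712

2712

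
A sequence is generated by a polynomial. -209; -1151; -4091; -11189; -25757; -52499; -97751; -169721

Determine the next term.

Δ: -942 , -2940 , -7098 , -14568 , -26742 , -45252 , -71970
Δ²: -1998 , -4158 , -7470 , -12174 , -18510 , -26718
Δ³: -2160 , -3312 , -4704 , -6336 , -8208
Δ⁴: -1152 , -1392 , -1632 , -1872
Δ⁵: -240 , -240 , -240
Fifth differences constant at -240.
-1872 − 240 = -2112;  -8208 − 2112 = -10320;  -26718 − 10320 = -37038;  -71970 − 37038 = -109008;  -169721 − 109008 = -278729

-278729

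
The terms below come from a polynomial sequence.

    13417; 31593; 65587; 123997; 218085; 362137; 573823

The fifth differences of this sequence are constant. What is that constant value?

D1: 18176, 33994, 58410, 94088, 144052, 211686
D2: 15818, 24416, 35678, 49964, 67634
D3: 8598, 11262, 14286, 17670
D4: 2664, 3024, 3384
D5: 360, 360

360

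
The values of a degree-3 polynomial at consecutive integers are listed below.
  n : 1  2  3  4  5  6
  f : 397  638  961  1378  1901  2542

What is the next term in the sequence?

Δ: 241, 323, 417, 523, 641
Δ²: 82, 94, 106, 118
Δ³: 12, 12, 12
Constant third difference = 12, so extend:
118 + 12 = 130;  641 + 130 = 771;  2542 + 771 = 3313

3313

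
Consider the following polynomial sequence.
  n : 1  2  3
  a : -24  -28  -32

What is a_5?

-40

Δ: -4, -4
Constant first difference = -4, so extend:
-32 − 4 = -36
-36 − 4 = -40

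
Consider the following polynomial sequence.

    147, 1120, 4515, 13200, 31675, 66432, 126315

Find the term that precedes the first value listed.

0

First differences: 973, 3395, 8685, 18475, 34757, 59883
Second differences: 2422, 5290, 9790, 16282, 25126
Third differences: 2868, 4500, 6492, 8844
Fourth differences: 1632, 1992, 2352
Fifth differences: 360, 360
The fifth differences are constant at 360.
Work back: 1632 − 360 = 1272;  2868 − 1272 = 1596;  2422 − 1596 = 826;  973 − 826 = 147;  147 − 147 = 0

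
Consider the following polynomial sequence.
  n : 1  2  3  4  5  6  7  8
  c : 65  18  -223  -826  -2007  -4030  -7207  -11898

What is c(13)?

D1: -47 , -241 , -603 , -1181 , -2023 , -3177 , -4691
D2: -194 , -362 , -578 , -842 , -1154 , -1514
D3: -168 , -216 , -264 , -312 , -360
D4: -48 , -48 , -48 , -48
The fourth differences are constant (-48).
-360 − 48 = -408;  -1514 − 408 = -1922;  -4691 − 1922 = -6613;  -11898 − 6613 = -18511
-408 − 48 = -456;  -1922 − 456 = -2378;  -6613 − 2378 = -8991;  -18511 − 8991 = -27502
-456 − 48 = -504;  -2378 − 504 = -2882;  -8991 − 2882 = -11873;  -27502 − 11873 = -39375
-504 − 48 = -552;  -2882 − 552 = -3434;  -11873 − 3434 = -15307;  -39375 − 15307 = -54682
-552 − 48 = -600;  -3434 − 600 = -4034;  -15307 − 4034 = -19341;  -54682 − 19341 = -74023

-74023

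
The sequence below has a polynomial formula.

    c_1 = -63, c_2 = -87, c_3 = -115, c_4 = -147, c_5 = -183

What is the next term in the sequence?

Δ: -24, -28, -32, -36
Δ²: -4, -4, -4
The second differences are constant (-4).
-36 − 4 = -40;  -183 − 40 = -223

-223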